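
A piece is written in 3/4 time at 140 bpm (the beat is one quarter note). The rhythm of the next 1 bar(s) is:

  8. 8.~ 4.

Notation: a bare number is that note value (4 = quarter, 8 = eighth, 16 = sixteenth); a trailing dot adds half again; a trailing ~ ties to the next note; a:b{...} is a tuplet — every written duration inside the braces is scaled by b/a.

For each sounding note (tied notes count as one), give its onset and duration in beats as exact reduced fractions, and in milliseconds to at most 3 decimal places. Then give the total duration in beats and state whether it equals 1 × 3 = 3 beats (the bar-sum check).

1) 0.0ms=0b +321.429ms=3/4b
2) 321.429ms=3/4b +964.286ms=9/4b
Σ=3b of 3 (140bpm 3/4) — PASS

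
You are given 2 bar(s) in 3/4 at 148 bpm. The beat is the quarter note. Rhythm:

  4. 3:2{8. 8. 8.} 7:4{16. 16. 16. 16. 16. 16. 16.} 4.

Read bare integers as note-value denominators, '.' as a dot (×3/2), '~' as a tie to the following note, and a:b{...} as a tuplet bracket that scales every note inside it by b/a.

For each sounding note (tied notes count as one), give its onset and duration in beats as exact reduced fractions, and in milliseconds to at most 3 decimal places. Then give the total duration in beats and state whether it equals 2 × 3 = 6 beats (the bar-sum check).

1) 0.0ms=0b +608.108ms=3/2b
2) 608.108ms=3/2b +202.703ms=1/2b
3) 810.811ms=2b +202.703ms=1/2b
4) 1013.514ms=5/2b +202.703ms=1/2b
5) 1216.216ms=3b +86.873ms=3/14b
6) 1303.089ms=45/14b +86.873ms=3/14b
7) 1389.961ms=24/7b +86.873ms=3/14b
8) 1476.834ms=51/14b +86.873ms=3/14b
9) 1563.707ms=27/7b +86.873ms=3/14b
10) 1650.579ms=57/14b +86.873ms=3/14b
11) 1737.452ms=30/7b +86.873ms=3/14b
12) 1824.324ms=9/2b +608.108ms=3/2b
Σ=6b of 6 (148bpm 3/4) — PASS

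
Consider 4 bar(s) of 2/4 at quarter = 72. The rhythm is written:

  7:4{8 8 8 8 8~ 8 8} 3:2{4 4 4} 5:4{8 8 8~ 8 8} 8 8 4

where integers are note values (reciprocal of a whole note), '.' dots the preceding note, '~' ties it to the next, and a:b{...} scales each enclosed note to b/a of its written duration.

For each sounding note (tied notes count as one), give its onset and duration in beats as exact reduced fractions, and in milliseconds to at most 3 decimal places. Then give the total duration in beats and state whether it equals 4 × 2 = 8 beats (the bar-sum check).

1) 0.0ms=0b +238.095ms=2/7b
2) 238.095ms=2/7b +238.095ms=2/7b
3) 476.19ms=4/7b +238.095ms=2/7b
4) 714.286ms=6/7b +238.095ms=2/7b
5) 952.381ms=8/7b +476.19ms=4/7b
6) 1428.571ms=12/7b +238.095ms=2/7b
7) 1666.667ms=2b +555.556ms=2/3b
8) 2222.222ms=8/3b +555.556ms=2/3b
9) 2777.778ms=10/3b +555.556ms=2/3b
10) 3333.333ms=4b +333.333ms=2/5b
11) 3666.667ms=22/5b +333.333ms=2/5b
12) 4000.0ms=24/5b +666.667ms=4/5b
13) 4666.667ms=28/5b +333.333ms=2/5b
14) 5000.0ms=6b +416.667ms=1/2b
15) 5416.667ms=13/2b +416.667ms=1/2b
16) 5833.333ms=7b +833.333ms=1b
Σ=8b of 8 (72bpm 2/4) — PASS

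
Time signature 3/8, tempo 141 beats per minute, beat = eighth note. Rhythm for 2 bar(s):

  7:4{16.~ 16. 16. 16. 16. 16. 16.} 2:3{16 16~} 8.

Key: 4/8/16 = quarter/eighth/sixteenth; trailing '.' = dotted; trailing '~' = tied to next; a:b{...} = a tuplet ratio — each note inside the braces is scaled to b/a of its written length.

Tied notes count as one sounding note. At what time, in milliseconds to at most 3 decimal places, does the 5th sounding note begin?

note 5 onset = 15/7b = 911.854ms

1. 0.0ms @ 0 + 364.742ms (6/7)
2. 364.742ms @ 6/7 + 182.371ms (3/7)
3. 547.112ms @ 9/7 + 182.371ms (3/7)
4. 729.483ms @ 12/7 + 182.371ms (3/7)
5. 911.854ms @ 15/7 + 182.371ms (3/7)
6. 1094.225ms @ 18/7 + 182.371ms (3/7)
7. 1276.596ms @ 3 + 319.149ms (3/4)
8. 1595.745ms @ 15/4 + 957.447ms (9/4)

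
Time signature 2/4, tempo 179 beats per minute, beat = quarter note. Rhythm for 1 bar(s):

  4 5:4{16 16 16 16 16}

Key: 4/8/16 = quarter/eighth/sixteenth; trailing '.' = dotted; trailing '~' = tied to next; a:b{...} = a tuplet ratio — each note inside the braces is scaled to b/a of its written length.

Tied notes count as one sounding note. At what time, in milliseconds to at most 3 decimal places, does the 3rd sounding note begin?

1. 0.0ms @ 0 + 335.196ms (1)
2. 335.196ms @ 1 + 67.039ms (1/5)
3. 402.235ms @ 6/5 + 67.039ms (1/5)
4. 469.274ms @ 7/5 + 67.039ms (1/5)
5. 536.313ms @ 8/5 + 67.039ms (1/5)
6. 603.352ms @ 9/5 + 67.039ms (1/5)

note 3 onset = 6/5b = 402.235ms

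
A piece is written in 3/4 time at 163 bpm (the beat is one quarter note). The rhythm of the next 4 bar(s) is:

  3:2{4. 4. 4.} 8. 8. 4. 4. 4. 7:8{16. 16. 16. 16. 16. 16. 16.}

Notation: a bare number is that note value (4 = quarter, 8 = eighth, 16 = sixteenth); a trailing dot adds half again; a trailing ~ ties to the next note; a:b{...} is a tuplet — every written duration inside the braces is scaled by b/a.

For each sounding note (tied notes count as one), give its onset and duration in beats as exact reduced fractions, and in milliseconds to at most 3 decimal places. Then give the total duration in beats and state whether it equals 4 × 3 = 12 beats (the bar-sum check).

1) 0.0ms=0b +368.098ms=1b
2) 368.098ms=1b +368.098ms=1b
3) 736.196ms=2b +368.098ms=1b
4) 1104.294ms=3b +276.074ms=3/4b
5) 1380.368ms=15/4b +276.074ms=3/4b
6) 1656.442ms=9/2b +552.147ms=3/2b
7) 2208.589ms=6b +552.147ms=3/2b
8) 2760.736ms=15/2b +552.147ms=3/2b
9) 3312.883ms=9b +157.756ms=3/7b
10) 3470.64ms=66/7b +157.756ms=3/7b
11) 3628.396ms=69/7b +157.756ms=3/7b
12) 3786.152ms=72/7b +157.756ms=3/7b
13) 3943.909ms=75/7b +157.756ms=3/7b
14) 4101.665ms=78/7b +157.756ms=3/7b
15) 4259.422ms=81/7b +157.756ms=3/7b
Σ=12b of 12 (163bpm 3/4) — PASS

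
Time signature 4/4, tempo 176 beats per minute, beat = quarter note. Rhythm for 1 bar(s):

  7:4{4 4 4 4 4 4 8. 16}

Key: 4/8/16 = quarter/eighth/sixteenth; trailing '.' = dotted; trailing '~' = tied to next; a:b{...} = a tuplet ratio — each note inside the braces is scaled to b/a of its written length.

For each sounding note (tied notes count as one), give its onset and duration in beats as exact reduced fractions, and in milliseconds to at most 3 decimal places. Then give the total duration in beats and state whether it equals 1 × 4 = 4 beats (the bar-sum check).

1) 0.0ms=0b +194.805ms=4/7b
2) 194.805ms=4/7b +194.805ms=4/7b
3) 389.61ms=8/7b +194.805ms=4/7b
4) 584.416ms=12/7b +194.805ms=4/7b
5) 779.221ms=16/7b +194.805ms=4/7b
6) 974.026ms=20/7b +194.805ms=4/7b
7) 1168.831ms=24/7b +146.104ms=3/7b
8) 1314.935ms=27/7b +48.701ms=1/7b
Σ=4b of 4 (176bpm 4/4) — PASS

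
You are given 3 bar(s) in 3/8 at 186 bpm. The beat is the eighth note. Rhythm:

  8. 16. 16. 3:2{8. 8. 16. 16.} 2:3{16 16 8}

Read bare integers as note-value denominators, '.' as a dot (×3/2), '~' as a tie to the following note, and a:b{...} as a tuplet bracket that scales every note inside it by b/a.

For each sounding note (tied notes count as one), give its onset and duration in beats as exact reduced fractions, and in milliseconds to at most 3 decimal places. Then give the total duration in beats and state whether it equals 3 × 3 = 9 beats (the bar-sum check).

1) 0.0ms=0b +483.871ms=3/2b
2) 483.871ms=3/2b +241.935ms=3/4b
3) 725.806ms=9/4b +241.935ms=3/4b
4) 967.742ms=3b +322.581ms=1b
5) 1290.323ms=4b +322.581ms=1b
6) 1612.903ms=5b +161.29ms=1/2b
7) 1774.194ms=11/2b +161.29ms=1/2b
8) 1935.484ms=6b +241.935ms=3/4b
9) 2177.419ms=27/4b +241.935ms=3/4b
10) 2419.355ms=15/2b +483.871ms=3/2b
Σ=9b of 9 (186bpm 3/8) — PASS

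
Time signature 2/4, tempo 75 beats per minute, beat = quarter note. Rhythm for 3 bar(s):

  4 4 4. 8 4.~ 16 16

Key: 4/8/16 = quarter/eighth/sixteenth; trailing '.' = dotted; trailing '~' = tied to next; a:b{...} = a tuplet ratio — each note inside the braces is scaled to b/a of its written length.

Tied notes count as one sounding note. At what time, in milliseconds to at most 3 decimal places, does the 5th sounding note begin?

note 5 onset = 4b = 3200.0ms

1. 0.0ms @ 0 + 800.0ms (1)
2. 800.0ms @ 1 + 800.0ms (1)
3. 1600.0ms @ 2 + 1200.0ms (3/2)
4. 2800.0ms @ 7/2 + 400.0ms (1/2)
5. 3200.0ms @ 4 + 1400.0ms (7/4)
6. 4600.0ms @ 23/4 + 200.0ms (1/4)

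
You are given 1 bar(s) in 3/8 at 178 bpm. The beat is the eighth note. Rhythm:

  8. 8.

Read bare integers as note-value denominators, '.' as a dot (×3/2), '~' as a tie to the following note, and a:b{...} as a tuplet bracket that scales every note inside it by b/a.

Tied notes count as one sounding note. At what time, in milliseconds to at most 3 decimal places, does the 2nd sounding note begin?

1. 0.0ms @ 0 + 505.618ms (3/2)
2. 505.618ms @ 3/2 + 505.618ms (3/2)

note 2 onset = 3/2b = 505.618ms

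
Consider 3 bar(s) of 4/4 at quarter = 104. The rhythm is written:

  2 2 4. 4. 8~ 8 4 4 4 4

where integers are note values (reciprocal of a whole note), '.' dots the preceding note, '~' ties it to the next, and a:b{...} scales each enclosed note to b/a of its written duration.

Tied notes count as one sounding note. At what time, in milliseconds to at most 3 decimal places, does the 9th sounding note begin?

note 9 onset = 11b = 6346.154ms

1. 0.0ms @ 0 + 1153.846ms (2)
2. 1153.846ms @ 2 + 1153.846ms (2)
3. 2307.692ms @ 4 + 865.385ms (3/2)
4. 3173.077ms @ 11/2 + 865.385ms (3/2)
5. 4038.462ms @ 7 + 576.923ms (1)
6. 4615.385ms @ 8 + 576.923ms (1)
7. 5192.308ms @ 9 + 576.923ms (1)
8. 5769.231ms @ 10 + 576.923ms (1)
9. 6346.154ms @ 11 + 576.923ms (1)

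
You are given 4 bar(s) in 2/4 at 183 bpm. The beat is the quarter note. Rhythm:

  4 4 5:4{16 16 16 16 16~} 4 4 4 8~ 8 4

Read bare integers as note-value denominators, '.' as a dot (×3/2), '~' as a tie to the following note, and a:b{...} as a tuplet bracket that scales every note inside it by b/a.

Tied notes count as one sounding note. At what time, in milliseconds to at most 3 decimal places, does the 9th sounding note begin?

1. 0.0ms @ 0 + 327.869ms (1)
2. 327.869ms @ 1 + 327.869ms (1)
3. 655.738ms @ 2 + 65.574ms (1/5)
4. 721.311ms @ 11/5 + 65.574ms (1/5)
5. 786.885ms @ 12/5 + 65.574ms (1/5)
6. 852.459ms @ 13/5 + 65.574ms (1/5)
7. 918.033ms @ 14/5 + 393.443ms (6/5)
8. 1311.475ms @ 4 + 327.869ms (1)
9. 1639.344ms @ 5 + 327.869ms (1)
10. 1967.213ms @ 6 + 327.869ms (1)
11. 2295.082ms @ 7 + 327.869ms (1)

note 9 onset = 5b = 1639.344ms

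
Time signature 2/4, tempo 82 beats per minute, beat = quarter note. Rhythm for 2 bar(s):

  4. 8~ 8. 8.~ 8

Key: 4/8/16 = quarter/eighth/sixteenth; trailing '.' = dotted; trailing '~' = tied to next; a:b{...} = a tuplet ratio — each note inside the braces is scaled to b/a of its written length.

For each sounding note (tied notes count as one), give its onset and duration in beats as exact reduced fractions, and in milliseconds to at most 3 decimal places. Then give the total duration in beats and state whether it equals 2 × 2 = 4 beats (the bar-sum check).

1) 0.0ms=0b +1097.561ms=3/2b
2) 1097.561ms=3/2b +914.634ms=5/4b
3) 2012.195ms=11/4b +914.634ms=5/4b
Σ=4b of 4 (82bpm 2/4) — PASS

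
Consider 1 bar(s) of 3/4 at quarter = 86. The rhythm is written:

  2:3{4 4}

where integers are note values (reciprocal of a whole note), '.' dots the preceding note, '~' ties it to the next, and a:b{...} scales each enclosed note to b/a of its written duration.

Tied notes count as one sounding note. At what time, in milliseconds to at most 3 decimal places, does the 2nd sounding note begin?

note 2 onset = 3/2b = 1046.512ms

1. 0.0ms @ 0 + 1046.512ms (3/2)
2. 1046.512ms @ 3/2 + 1046.512ms (3/2)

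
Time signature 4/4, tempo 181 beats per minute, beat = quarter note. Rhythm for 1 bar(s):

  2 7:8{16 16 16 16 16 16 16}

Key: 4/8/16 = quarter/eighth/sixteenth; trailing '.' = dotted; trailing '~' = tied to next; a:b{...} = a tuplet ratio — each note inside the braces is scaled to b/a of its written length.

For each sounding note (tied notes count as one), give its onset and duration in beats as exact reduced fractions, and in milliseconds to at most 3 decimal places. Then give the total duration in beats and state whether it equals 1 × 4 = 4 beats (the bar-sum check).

1) 0.0ms=0b +662.983ms=2b
2) 662.983ms=2b +94.712ms=2/7b
3) 757.695ms=16/7b +94.712ms=2/7b
4) 852.407ms=18/7b +94.712ms=2/7b
5) 947.119ms=20/7b +94.712ms=2/7b
6) 1041.831ms=22/7b +94.712ms=2/7b
7) 1136.543ms=24/7b +94.712ms=2/7b
8) 1231.255ms=26/7b +94.712ms=2/7b
Σ=4b of 4 (181bpm 4/4) — PASS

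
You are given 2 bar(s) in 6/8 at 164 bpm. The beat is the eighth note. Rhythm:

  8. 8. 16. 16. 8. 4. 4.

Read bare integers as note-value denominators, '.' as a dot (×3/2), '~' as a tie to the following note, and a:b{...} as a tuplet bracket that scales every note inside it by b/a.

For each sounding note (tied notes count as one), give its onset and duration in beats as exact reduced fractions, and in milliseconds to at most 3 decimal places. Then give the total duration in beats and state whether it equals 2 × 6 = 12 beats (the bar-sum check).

1) 0.0ms=0b +548.78ms=3/2b
2) 548.78ms=3/2b +548.78ms=3/2b
3) 1097.561ms=3b +274.39ms=3/4b
4) 1371.951ms=15/4b +274.39ms=3/4b
5) 1646.341ms=9/2b +548.78ms=3/2b
6) 2195.122ms=6b +1097.561ms=3b
7) 3292.683ms=9b +1097.561ms=3b
Σ=12b of 12 (164bpm 6/8) — PASS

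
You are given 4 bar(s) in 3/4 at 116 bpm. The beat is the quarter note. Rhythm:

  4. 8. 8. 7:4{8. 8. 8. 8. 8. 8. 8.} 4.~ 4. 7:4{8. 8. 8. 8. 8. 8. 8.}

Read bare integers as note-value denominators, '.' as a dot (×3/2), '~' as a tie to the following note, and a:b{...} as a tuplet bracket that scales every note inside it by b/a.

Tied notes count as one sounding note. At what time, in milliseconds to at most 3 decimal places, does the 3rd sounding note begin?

note 3 onset = 9/4b = 1163.793ms

1. 0.0ms @ 0 + 775.862ms (3/2)
2. 775.862ms @ 3/2 + 387.931ms (3/4)
3. 1163.793ms @ 9/4 + 387.931ms (3/4)
4. 1551.724ms @ 3 + 221.675ms (3/7)
5. 1773.399ms @ 24/7 + 221.675ms (3/7)
6. 1995.074ms @ 27/7 + 221.675ms (3/7)
7. 2216.749ms @ 30/7 + 221.675ms (3/7)
8. 2438.424ms @ 33/7 + 221.675ms (3/7)
9. 2660.099ms @ 36/7 + 221.675ms (3/7)
10. 2881.773ms @ 39/7 + 221.675ms (3/7)
11. 3103.448ms @ 6 + 1551.724ms (3)
12. 4655.172ms @ 9 + 221.675ms (3/7)
13. 4876.847ms @ 66/7 + 221.675ms (3/7)
14. 5098.522ms @ 69/7 + 221.675ms (3/7)
15. 5320.197ms @ 72/7 + 221.675ms (3/7)
16. 5541.872ms @ 75/7 + 221.675ms (3/7)
17. 5763.547ms @ 78/7 + 221.675ms (3/7)
18. 5985.222ms @ 81/7 + 221.675ms (3/7)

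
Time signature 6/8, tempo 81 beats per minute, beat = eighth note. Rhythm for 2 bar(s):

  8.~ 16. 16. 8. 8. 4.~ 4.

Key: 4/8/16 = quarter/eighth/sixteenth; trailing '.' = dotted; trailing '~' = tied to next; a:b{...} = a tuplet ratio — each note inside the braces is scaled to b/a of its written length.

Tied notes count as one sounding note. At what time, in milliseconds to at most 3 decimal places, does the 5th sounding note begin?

note 5 onset = 6b = 4444.444ms

1. 0.0ms @ 0 + 1666.667ms (9/4)
2. 1666.667ms @ 9/4 + 555.556ms (3/4)
3. 2222.222ms @ 3 + 1111.111ms (3/2)
4. 3333.333ms @ 9/2 + 1111.111ms (3/2)
5. 4444.444ms @ 6 + 4444.444ms (6)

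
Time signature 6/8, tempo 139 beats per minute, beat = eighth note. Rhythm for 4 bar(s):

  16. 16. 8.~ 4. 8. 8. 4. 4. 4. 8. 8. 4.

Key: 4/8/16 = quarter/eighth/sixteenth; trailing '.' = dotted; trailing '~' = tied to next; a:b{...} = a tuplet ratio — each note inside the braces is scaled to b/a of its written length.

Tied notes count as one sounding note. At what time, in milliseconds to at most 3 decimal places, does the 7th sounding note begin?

note 7 onset = 12b = 5179.856ms

1. 0.0ms @ 0 + 323.741ms (3/4)
2. 323.741ms @ 3/4 + 323.741ms (3/4)
3. 647.482ms @ 3/2 + 1942.446ms (9/2)
4. 2589.928ms @ 6 + 647.482ms (3/2)
5. 3237.41ms @ 15/2 + 647.482ms (3/2)
6. 3884.892ms @ 9 + 1294.964ms (3)
7. 5179.856ms @ 12 + 1294.964ms (3)
8. 6474.82ms @ 15 + 1294.964ms (3)
9. 7769.784ms @ 18 + 647.482ms (3/2)
10. 8417.266ms @ 39/2 + 647.482ms (3/2)
11. 9064.748ms @ 21 + 1294.964ms (3)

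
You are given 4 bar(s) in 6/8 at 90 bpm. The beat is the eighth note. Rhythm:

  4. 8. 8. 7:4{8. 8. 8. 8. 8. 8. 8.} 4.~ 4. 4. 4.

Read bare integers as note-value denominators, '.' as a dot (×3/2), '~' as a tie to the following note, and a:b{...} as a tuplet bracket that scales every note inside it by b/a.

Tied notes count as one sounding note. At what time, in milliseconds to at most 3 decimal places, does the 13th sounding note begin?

note 13 onset = 21b = 14000.0ms

1. 0.0ms @ 0 + 2000.0ms (3)
2. 2000.0ms @ 3 + 1000.0ms (3/2)
3. 3000.0ms @ 9/2 + 1000.0ms (3/2)
4. 4000.0ms @ 6 + 571.429ms (6/7)
5. 4571.429ms @ 48/7 + 571.429ms (6/7)
6. 5142.857ms @ 54/7 + 571.429ms (6/7)
7. 5714.286ms @ 60/7 + 571.429ms (6/7)
8. 6285.714ms @ 66/7 + 571.429ms (6/7)
9. 6857.143ms @ 72/7 + 571.429ms (6/7)
10. 7428.571ms @ 78/7 + 571.429ms (6/7)
11. 8000.0ms @ 12 + 4000.0ms (6)
12. 12000.0ms @ 18 + 2000.0ms (3)
13. 14000.0ms @ 21 + 2000.0ms (3)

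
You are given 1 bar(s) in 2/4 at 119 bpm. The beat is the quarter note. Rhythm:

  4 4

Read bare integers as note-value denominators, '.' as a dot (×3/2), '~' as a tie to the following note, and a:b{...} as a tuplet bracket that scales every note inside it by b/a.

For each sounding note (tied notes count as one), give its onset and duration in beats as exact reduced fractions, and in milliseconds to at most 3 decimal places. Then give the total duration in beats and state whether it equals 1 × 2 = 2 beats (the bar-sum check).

1) 0.0ms=0b +504.202ms=1b
2) 504.202ms=1b +504.202ms=1b
Σ=2b of 2 (119bpm 2/4) — PASS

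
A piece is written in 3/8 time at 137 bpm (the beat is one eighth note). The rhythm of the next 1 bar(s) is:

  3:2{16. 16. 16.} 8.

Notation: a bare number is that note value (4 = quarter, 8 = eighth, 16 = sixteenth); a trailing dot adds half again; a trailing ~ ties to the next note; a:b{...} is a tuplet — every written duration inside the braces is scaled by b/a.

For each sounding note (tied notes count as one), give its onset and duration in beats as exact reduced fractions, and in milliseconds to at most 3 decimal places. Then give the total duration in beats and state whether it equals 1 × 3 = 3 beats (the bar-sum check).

1) 0.0ms=0b +218.978ms=1/2b
2) 218.978ms=1/2b +218.978ms=1/2b
3) 437.956ms=1b +218.978ms=1/2b
4) 656.934ms=3/2b +656.934ms=3/2b
Σ=3b of 3 (137bpm 3/8) — PASS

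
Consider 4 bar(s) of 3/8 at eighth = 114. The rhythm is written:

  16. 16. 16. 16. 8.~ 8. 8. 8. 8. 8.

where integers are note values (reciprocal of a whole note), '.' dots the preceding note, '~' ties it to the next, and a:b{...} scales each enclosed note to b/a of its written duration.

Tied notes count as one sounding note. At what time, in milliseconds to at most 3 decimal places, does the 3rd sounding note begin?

1. 0.0ms @ 0 + 394.737ms (3/4)
2. 394.737ms @ 3/4 + 394.737ms (3/4)
3. 789.474ms @ 3/2 + 394.737ms (3/4)
4. 1184.211ms @ 9/4 + 394.737ms (3/4)
5. 1578.947ms @ 3 + 1578.947ms (3)
6. 3157.895ms @ 6 + 789.474ms (3/2)
7. 3947.368ms @ 15/2 + 789.474ms (3/2)
8. 4736.842ms @ 9 + 789.474ms (3/2)
9. 5526.316ms @ 21/2 + 789.474ms (3/2)

note 3 onset = 3/2b = 789.474ms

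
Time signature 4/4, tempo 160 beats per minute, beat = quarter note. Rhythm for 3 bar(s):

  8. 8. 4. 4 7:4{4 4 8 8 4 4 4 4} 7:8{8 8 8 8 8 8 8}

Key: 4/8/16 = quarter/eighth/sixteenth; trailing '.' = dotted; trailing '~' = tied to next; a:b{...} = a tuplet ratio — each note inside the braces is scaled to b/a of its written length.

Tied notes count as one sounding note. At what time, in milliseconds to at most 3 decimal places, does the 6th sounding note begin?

1. 0.0ms @ 0 + 281.25ms (3/4)
2. 281.25ms @ 3/4 + 281.25ms (3/4)
3. 562.5ms @ 3/2 + 562.5ms (3/2)
4. 1125.0ms @ 3 + 375.0ms (1)
5. 1500.0ms @ 4 + 214.286ms (4/7)
6. 1714.286ms @ 32/7 + 214.286ms (4/7)
7. 1928.571ms @ 36/7 + 107.143ms (2/7)
8. 2035.714ms @ 38/7 + 107.143ms (2/7)
9. 2142.857ms @ 40/7 + 214.286ms (4/7)
10. 2357.143ms @ 44/7 + 214.286ms (4/7)
11. 2571.429ms @ 48/7 + 214.286ms (4/7)
12. 2785.714ms @ 52/7 + 214.286ms (4/7)
13. 3000.0ms @ 8 + 214.286ms (4/7)
14. 3214.286ms @ 60/7 + 214.286ms (4/7)
15. 3428.571ms @ 64/7 + 214.286ms (4/7)
16. 3642.857ms @ 68/7 + 214.286ms (4/7)
17. 3857.143ms @ 72/7 + 214.286ms (4/7)
18. 4071.429ms @ 76/7 + 214.286ms (4/7)
19. 4285.714ms @ 80/7 + 214.286ms (4/7)

note 6 onset = 32/7b = 1714.286ms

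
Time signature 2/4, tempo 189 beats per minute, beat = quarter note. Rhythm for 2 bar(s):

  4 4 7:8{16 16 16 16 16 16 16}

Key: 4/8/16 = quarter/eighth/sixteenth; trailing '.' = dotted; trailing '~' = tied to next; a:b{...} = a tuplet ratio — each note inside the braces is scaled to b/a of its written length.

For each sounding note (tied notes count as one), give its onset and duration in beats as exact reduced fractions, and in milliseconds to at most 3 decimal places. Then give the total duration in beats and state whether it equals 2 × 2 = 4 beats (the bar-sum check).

1) 0.0ms=0b +317.46ms=1b
2) 317.46ms=1b +317.46ms=1b
3) 634.921ms=2b +90.703ms=2/7b
4) 725.624ms=16/7b +90.703ms=2/7b
5) 816.327ms=18/7b +90.703ms=2/7b
6) 907.029ms=20/7b +90.703ms=2/7b
7) 997.732ms=22/7b +90.703ms=2/7b
8) 1088.435ms=24/7b +90.703ms=2/7b
9) 1179.138ms=26/7b +90.703ms=2/7b
Σ=4b of 4 (189bpm 2/4) — PASS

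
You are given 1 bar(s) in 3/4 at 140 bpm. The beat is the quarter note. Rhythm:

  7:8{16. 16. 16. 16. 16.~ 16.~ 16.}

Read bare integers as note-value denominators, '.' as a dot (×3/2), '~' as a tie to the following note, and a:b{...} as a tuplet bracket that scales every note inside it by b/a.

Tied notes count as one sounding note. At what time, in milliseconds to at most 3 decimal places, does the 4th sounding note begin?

1. 0.0ms @ 0 + 183.673ms (3/7)
2. 183.673ms @ 3/7 + 183.673ms (3/7)
3. 367.347ms @ 6/7 + 183.673ms (3/7)
4. 551.02ms @ 9/7 + 183.673ms (3/7)
5. 734.694ms @ 12/7 + 551.02ms (9/7)

note 4 onset = 9/7b = 551.02ms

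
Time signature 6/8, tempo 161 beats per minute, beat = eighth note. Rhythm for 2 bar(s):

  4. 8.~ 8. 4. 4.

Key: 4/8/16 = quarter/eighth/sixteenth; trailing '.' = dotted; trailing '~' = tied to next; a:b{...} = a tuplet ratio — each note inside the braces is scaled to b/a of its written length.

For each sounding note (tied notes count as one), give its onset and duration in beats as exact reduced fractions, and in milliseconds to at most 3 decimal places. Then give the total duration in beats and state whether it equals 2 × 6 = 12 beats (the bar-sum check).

1) 0.0ms=0b +1118.012ms=3b
2) 1118.012ms=3b +1118.012ms=3b
3) 2236.025ms=6b +1118.012ms=3b
4) 3354.037ms=9b +1118.012ms=3b
Σ=12b of 12 (161bpm 6/8) — PASS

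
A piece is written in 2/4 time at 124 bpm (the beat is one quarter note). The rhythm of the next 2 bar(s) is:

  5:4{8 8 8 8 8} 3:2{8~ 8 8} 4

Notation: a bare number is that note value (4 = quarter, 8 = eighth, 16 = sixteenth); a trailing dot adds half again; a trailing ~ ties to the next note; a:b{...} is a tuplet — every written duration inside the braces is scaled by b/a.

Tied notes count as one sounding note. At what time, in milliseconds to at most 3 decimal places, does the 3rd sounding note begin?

1. 0.0ms @ 0 + 193.548ms (2/5)
2. 193.548ms @ 2/5 + 193.548ms (2/5)
3. 387.097ms @ 4/5 + 193.548ms (2/5)
4. 580.645ms @ 6/5 + 193.548ms (2/5)
5. 774.194ms @ 8/5 + 193.548ms (2/5)
6. 967.742ms @ 2 + 322.581ms (2/3)
7. 1290.323ms @ 8/3 + 161.29ms (1/3)
8. 1451.613ms @ 3 + 483.871ms (1)

note 3 onset = 4/5b = 387.097ms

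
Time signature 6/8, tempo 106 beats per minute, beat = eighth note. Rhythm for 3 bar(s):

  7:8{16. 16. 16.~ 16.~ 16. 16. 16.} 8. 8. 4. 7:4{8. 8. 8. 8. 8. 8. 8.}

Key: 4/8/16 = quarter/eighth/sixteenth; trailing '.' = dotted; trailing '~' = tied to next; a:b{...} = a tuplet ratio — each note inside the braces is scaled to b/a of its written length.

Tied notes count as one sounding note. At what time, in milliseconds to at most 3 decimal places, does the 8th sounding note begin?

note 8 onset = 9b = 5094.34ms

1. 0.0ms @ 0 + 485.175ms (6/7)
2. 485.175ms @ 6/7 + 485.175ms (6/7)
3. 970.35ms @ 12/7 + 1455.526ms (18/7)
4. 2425.876ms @ 30/7 + 485.175ms (6/7)
5. 2911.051ms @ 36/7 + 485.175ms (6/7)
6. 3396.226ms @ 6 + 849.057ms (3/2)
7. 4245.283ms @ 15/2 + 849.057ms (3/2)
8. 5094.34ms @ 9 + 1698.113ms (3)
9. 6792.453ms @ 12 + 485.175ms (6/7)
10. 7277.628ms @ 90/7 + 485.175ms (6/7)
11. 7762.803ms @ 96/7 + 485.175ms (6/7)
12. 8247.978ms @ 102/7 + 485.175ms (6/7)
13. 8733.154ms @ 108/7 + 485.175ms (6/7)
14. 9218.329ms @ 114/7 + 485.175ms (6/7)
15. 9703.504ms @ 120/7 + 485.175ms (6/7)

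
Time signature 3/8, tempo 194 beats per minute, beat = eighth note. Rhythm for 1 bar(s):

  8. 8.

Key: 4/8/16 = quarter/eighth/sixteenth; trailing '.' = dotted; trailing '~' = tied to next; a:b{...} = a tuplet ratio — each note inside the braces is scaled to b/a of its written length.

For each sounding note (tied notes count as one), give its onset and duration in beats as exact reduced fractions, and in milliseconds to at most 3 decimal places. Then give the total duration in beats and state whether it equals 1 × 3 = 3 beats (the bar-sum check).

1) 0.0ms=0b +463.918ms=3/2b
2) 463.918ms=3/2b +463.918ms=3/2b
Σ=3b of 3 (194bpm 3/8) — PASS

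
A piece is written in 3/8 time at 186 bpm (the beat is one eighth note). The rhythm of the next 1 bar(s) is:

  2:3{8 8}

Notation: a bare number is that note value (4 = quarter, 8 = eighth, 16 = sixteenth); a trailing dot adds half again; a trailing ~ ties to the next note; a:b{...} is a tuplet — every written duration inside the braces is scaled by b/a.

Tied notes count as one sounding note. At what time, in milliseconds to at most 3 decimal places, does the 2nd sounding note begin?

1. 0.0ms @ 0 + 483.871ms (3/2)
2. 483.871ms @ 3/2 + 483.871ms (3/2)

note 2 onset = 3/2b = 483.871ms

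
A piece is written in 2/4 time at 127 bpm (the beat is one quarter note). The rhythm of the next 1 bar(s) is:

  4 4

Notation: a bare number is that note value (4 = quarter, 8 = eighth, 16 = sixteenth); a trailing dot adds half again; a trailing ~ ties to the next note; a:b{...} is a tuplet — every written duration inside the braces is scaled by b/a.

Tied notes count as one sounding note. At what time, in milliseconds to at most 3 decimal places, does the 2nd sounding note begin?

1. 0.0ms @ 0 + 472.441ms (1)
2. 472.441ms @ 1 + 472.441ms (1)

note 2 onset = 1b = 472.441ms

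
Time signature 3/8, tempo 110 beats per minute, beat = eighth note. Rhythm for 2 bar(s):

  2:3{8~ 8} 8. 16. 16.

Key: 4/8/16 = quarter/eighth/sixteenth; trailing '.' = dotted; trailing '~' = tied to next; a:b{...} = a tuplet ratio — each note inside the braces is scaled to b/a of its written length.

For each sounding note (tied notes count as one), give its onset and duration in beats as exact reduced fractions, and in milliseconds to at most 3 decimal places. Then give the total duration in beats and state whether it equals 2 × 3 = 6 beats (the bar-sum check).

1) 0.0ms=0b +1636.364ms=3b
2) 1636.364ms=3b +818.182ms=3/2b
3) 2454.545ms=9/2b +409.091ms=3/4b
4) 2863.636ms=21/4b +409.091ms=3/4b
Σ=6b of 6 (110bpm 3/8) — PASS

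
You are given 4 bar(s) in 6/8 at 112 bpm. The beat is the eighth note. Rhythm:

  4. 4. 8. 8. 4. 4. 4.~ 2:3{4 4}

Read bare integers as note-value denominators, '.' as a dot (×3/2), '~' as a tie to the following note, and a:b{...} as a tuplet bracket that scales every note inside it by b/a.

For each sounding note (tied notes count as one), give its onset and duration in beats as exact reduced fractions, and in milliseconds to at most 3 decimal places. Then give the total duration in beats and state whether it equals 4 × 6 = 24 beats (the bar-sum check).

1) 0.0ms=0b +1607.143ms=3b
2) 1607.143ms=3b +1607.143ms=3b
3) 3214.286ms=6b +803.571ms=3/2b
4) 4017.857ms=15/2b +803.571ms=3/2b
5) 4821.429ms=9b +1607.143ms=3b
6) 6428.571ms=12b +1607.143ms=3b
7) 8035.714ms=15b +3214.286ms=6b
8) 11250.0ms=21b +1607.143ms=3b
Σ=24b of 24 (112bpm 6/8) — PASS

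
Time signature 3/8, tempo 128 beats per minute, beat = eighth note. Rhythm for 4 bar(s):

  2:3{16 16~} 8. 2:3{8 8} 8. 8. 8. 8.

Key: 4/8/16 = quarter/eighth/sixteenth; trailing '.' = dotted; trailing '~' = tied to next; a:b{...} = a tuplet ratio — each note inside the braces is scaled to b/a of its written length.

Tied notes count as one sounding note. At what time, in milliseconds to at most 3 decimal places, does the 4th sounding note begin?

1. 0.0ms @ 0 + 351.562ms (3/4)
2. 351.562ms @ 3/4 + 1054.688ms (9/4)
3. 1406.25ms @ 3 + 703.125ms (3/2)
4. 2109.375ms @ 9/2 + 703.125ms (3/2)
5. 2812.5ms @ 6 + 703.125ms (3/2)
6. 3515.625ms @ 15/2 + 703.125ms (3/2)
7. 4218.75ms @ 9 + 703.125ms (3/2)
8. 4921.875ms @ 21/2 + 703.125ms (3/2)

note 4 onset = 9/2b = 2109.375ms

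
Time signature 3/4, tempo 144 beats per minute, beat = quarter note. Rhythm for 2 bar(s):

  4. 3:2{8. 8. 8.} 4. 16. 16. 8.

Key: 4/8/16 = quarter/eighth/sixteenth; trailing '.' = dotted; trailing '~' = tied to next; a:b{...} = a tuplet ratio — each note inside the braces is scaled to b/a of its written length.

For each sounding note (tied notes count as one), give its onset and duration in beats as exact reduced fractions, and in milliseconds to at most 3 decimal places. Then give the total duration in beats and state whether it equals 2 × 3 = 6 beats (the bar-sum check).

1) 0.0ms=0b +625.0ms=3/2b
2) 625.0ms=3/2b +208.333ms=1/2b
3) 833.333ms=2b +208.333ms=1/2b
4) 1041.667ms=5/2b +208.333ms=1/2b
5) 1250.0ms=3b +625.0ms=3/2b
6) 1875.0ms=9/2b +156.25ms=3/8b
7) 2031.25ms=39/8b +156.25ms=3/8b
8) 2187.5ms=21/4b +312.5ms=3/4b
Σ=6b of 6 (144bpm 3/4) — PASS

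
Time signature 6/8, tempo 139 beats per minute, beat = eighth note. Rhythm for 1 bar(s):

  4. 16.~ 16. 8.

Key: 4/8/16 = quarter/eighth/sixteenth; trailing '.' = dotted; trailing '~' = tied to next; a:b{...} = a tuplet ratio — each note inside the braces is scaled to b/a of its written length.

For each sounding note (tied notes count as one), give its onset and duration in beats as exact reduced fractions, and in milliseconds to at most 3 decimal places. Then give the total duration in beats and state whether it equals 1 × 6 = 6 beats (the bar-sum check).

1) 0.0ms=0b +1294.964ms=3b
2) 1294.964ms=3b +647.482ms=3/2b
3) 1942.446ms=9/2b +647.482ms=3/2b
Σ=6b of 6 (139bpm 6/8) — PASS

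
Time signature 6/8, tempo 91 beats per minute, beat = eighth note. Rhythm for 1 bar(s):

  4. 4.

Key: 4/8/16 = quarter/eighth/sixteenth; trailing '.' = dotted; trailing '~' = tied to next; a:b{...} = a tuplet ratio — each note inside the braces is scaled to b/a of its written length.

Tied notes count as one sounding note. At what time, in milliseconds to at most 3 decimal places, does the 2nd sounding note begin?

1. 0.0ms @ 0 + 1978.022ms (3)
2. 1978.022ms @ 3 + 1978.022ms (3)

note 2 onset = 3b = 1978.022ms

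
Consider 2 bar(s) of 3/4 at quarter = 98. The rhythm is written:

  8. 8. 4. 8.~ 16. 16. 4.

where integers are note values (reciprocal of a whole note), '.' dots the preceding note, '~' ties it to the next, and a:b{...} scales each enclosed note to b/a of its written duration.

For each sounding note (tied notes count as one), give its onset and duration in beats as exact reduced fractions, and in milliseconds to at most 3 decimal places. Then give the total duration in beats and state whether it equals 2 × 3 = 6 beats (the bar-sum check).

1) 0.0ms=0b +459.184ms=3/4b
2) 459.184ms=3/4b +459.184ms=3/4b
3) 918.367ms=3/2b +918.367ms=3/2b
4) 1836.735ms=3b +688.776ms=9/8b
5) 2525.51ms=33/8b +229.592ms=3/8b
6) 2755.102ms=9/2b +918.367ms=3/2b
Σ=6b of 6 (98bpm 3/4) — PASS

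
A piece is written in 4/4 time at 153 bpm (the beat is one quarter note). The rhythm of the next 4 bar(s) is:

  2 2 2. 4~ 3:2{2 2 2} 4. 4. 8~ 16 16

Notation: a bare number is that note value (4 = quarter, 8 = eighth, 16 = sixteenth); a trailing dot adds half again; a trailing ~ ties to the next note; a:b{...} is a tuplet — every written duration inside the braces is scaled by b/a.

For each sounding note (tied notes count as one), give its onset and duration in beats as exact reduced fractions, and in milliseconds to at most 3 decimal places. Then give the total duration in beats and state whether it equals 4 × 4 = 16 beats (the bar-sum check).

1) 0.0ms=0b +784.314ms=2b
2) 784.314ms=2b +784.314ms=2b
3) 1568.627ms=4b +1176.471ms=3b
4) 2745.098ms=7b +915.033ms=7/3b
5) 3660.131ms=28/3b +522.876ms=4/3b
6) 4183.007ms=32/3b +522.876ms=4/3b
7) 4705.882ms=12b +588.235ms=3/2b
8) 5294.118ms=27/2b +588.235ms=3/2b
9) 5882.353ms=15b +294.118ms=3/4b
10) 6176.471ms=63/4b +98.039ms=1/4b
Σ=16b of 16 (153bpm 4/4) — PASS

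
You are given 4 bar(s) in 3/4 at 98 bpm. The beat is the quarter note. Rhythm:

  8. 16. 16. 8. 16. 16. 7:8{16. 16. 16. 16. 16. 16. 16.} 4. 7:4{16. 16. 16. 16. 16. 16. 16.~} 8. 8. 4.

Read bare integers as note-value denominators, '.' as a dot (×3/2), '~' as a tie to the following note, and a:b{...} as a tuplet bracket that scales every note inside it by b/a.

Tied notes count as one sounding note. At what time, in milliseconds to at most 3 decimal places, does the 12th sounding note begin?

1. 0.0ms @ 0 + 459.184ms (3/4)
2. 459.184ms @ 3/4 + 229.592ms (3/8)
3. 688.776ms @ 9/8 + 229.592ms (3/8)
4. 918.367ms @ 3/2 + 459.184ms (3/4)
5. 1377.551ms @ 9/4 + 229.592ms (3/8)
6. 1607.143ms @ 21/8 + 229.592ms (3/8)
7. 1836.735ms @ 3 + 262.391ms (3/7)
8. 2099.125ms @ 24/7 + 262.391ms (3/7)
9. 2361.516ms @ 27/7 + 262.391ms (3/7)
10. 2623.907ms @ 30/7 + 262.391ms (3/7)
11. 2886.297ms @ 33/7 + 262.391ms (3/7)
12. 3148.688ms @ 36/7 + 262.391ms (3/7)
13. 3411.079ms @ 39/7 + 262.391ms (3/7)
14. 3673.469ms @ 6 + 918.367ms (3/2)
15. 4591.837ms @ 15/2 + 131.195ms (3/14)
16. 4723.032ms @ 54/7 + 131.195ms (3/14)
17. 4854.227ms @ 111/14 + 131.195ms (3/14)
18. 4985.423ms @ 57/7 + 131.195ms (3/14)
19. 5116.618ms @ 117/14 + 131.195ms (3/14)
20. 5247.813ms @ 60/7 + 131.195ms (3/14)
21. 5379.009ms @ 123/14 + 590.379ms (27/28)
22. 5969.388ms @ 39/4 + 459.184ms (3/4)
23. 6428.571ms @ 21/2 + 918.367ms (3/2)

note 12 onset = 36/7b = 3148.688ms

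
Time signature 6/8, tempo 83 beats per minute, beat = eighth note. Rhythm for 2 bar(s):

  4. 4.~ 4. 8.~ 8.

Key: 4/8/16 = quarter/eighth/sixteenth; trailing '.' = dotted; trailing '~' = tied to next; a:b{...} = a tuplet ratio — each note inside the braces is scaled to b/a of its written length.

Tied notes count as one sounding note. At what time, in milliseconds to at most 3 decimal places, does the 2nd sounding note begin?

note 2 onset = 3b = 2168.675ms

1. 0.0ms @ 0 + 2168.675ms (3)
2. 2168.675ms @ 3 + 4337.349ms (6)
3. 6506.024ms @ 9 + 2168.675ms (3)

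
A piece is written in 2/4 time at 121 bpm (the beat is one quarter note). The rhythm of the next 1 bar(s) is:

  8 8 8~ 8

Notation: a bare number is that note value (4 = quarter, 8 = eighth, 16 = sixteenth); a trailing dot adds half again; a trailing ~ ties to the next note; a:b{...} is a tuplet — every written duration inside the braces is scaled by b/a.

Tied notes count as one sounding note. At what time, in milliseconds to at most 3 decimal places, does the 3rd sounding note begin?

note 3 onset = 1b = 495.868ms

1. 0.0ms @ 0 + 247.934ms (1/2)
2. 247.934ms @ 1/2 + 247.934ms (1/2)
3. 495.868ms @ 1 + 495.868ms (1)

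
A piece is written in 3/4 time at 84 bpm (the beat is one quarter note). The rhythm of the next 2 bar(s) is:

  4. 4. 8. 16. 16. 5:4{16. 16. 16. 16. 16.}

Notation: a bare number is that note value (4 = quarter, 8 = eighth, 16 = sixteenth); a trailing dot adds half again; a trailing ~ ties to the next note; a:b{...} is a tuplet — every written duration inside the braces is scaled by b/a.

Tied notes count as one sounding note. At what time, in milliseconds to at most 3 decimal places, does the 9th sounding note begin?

1. 0.0ms @ 0 + 1071.429ms (3/2)
2. 1071.429ms @ 3/2 + 1071.429ms (3/2)
3. 2142.857ms @ 3 + 535.714ms (3/4)
4. 2678.571ms @ 15/4 + 267.857ms (3/8)
5. 2946.429ms @ 33/8 + 267.857ms (3/8)
6. 3214.286ms @ 9/2 + 214.286ms (3/10)
7. 3428.571ms @ 24/5 + 214.286ms (3/10)
8. 3642.857ms @ 51/10 + 214.286ms (3/10)
9. 3857.143ms @ 27/5 + 214.286ms (3/10)
10. 4071.429ms @ 57/10 + 214.286ms (3/10)

note 9 onset = 27/5b = 3857.143ms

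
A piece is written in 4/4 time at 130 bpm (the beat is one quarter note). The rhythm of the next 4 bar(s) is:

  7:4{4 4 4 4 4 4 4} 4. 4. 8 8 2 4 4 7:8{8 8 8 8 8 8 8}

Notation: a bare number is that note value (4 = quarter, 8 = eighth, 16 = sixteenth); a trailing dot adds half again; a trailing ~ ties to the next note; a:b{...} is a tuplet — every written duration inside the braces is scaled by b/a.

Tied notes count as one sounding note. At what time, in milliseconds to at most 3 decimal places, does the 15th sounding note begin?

1. 0.0ms @ 0 + 263.736ms (4/7)
2. 263.736ms @ 4/7 + 263.736ms (4/7)
3. 527.473ms @ 8/7 + 263.736ms (4/7)
4. 791.209ms @ 12/7 + 263.736ms (4/7)
5. 1054.945ms @ 16/7 + 263.736ms (4/7)
6. 1318.681ms @ 20/7 + 263.736ms (4/7)
7. 1582.418ms @ 24/7 + 263.736ms (4/7)
8. 1846.154ms @ 4 + 692.308ms (3/2)
9. 2538.462ms @ 11/2 + 692.308ms (3/2)
10. 3230.769ms @ 7 + 230.769ms (1/2)
11. 3461.538ms @ 15/2 + 230.769ms (1/2)
12. 3692.308ms @ 8 + 923.077ms (2)
13. 4615.385ms @ 10 + 461.538ms (1)
14. 5076.923ms @ 11 + 461.538ms (1)
15. 5538.462ms @ 12 + 263.736ms (4/7)
16. 5802.198ms @ 88/7 + 263.736ms (4/7)
17. 6065.934ms @ 92/7 + 263.736ms (4/7)
18. 6329.67ms @ 96/7 + 263.736ms (4/7)
19. 6593.407ms @ 100/7 + 263.736ms (4/7)
20. 6857.143ms @ 104/7 + 263.736ms (4/7)
21. 7120.879ms @ 108/7 + 263.736ms (4/7)

note 15 onset = 12b = 5538.462ms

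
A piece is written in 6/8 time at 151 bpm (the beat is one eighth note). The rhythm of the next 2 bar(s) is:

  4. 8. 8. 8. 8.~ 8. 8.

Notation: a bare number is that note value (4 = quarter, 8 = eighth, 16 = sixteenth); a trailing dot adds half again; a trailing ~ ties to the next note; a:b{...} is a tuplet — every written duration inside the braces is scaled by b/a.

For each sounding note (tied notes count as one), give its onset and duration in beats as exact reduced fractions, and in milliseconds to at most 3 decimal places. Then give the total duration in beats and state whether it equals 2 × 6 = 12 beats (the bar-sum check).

1) 0.0ms=0b +1192.053ms=3b
2) 1192.053ms=3b +596.026ms=3/2b
3) 1788.079ms=9/2b +596.026ms=3/2b
4) 2384.106ms=6b +596.026ms=3/2b
5) 2980.132ms=15/2b +1192.053ms=3b
6) 4172.185ms=21/2b +596.026ms=3/2b
Σ=12b of 12 (151bpm 6/8) — PASS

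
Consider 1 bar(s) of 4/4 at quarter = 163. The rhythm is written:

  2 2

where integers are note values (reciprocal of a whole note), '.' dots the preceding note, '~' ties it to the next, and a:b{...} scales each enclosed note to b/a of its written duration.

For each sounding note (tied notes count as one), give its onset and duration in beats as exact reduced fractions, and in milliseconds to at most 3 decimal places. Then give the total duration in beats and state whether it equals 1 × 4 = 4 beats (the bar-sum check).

1) 0.0ms=0b +736.196ms=2b
2) 736.196ms=2b +736.196ms=2b
Σ=4b of 4 (163bpm 4/4) — PASS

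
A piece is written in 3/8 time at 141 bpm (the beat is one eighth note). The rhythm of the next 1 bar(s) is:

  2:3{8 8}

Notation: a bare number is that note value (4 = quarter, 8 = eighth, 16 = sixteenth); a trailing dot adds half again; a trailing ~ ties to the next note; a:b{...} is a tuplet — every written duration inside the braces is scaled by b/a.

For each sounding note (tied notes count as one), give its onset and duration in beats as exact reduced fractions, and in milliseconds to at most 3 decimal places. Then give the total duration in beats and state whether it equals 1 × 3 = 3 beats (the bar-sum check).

1) 0.0ms=0b +638.298ms=3/2b
2) 638.298ms=3/2b +638.298ms=3/2b
Σ=3b of 3 (141bpm 3/8) — PASS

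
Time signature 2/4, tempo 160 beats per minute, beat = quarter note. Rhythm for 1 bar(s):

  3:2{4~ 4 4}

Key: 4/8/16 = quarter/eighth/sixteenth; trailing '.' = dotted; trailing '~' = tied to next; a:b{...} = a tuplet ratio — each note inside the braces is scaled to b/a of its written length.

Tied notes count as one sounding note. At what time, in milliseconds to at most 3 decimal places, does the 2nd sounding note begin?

1. 0.0ms @ 0 + 500.0ms (4/3)
2. 500.0ms @ 4/3 + 250.0ms (2/3)

note 2 onset = 4/3b = 500.0ms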